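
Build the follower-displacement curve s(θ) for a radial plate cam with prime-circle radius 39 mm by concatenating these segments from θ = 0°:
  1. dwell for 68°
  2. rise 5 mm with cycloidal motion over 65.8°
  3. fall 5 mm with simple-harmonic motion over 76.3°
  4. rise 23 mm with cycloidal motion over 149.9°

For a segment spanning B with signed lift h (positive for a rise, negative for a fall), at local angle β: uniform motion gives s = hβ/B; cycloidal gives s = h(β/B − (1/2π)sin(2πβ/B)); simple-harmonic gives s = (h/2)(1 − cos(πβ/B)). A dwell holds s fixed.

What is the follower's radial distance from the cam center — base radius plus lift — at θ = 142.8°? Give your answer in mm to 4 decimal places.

seg 1 [0°–68°] dwell: s stays 0.0000
seg 2 [68°–133.8°] cycloidal, h=5: full span → s += 5 → s = 5.0000
seg 3 [133.8°–210.1°] simple-harmonic, h=-5: θ=142.8° here. β=9, B=76.3. -5/2·(1 − cos(π·0.1180)) = -0.1697 → s = 4.8303
radial distance = base radius + s = 39 + 4.8303 = 43.8303

43.8303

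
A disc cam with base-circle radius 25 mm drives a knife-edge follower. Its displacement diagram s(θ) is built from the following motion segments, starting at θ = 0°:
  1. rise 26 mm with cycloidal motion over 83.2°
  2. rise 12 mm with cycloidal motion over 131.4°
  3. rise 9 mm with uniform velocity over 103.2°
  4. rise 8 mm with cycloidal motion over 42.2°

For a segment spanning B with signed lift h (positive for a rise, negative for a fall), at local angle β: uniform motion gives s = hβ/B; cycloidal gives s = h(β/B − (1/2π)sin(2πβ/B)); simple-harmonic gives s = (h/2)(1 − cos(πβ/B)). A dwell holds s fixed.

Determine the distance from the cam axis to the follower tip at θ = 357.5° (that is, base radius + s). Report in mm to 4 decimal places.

seg 1 [0°–83.2°] cycloidal, h=26: full span → s += 26 → s = 26.0000
seg 2 [83.2°–214.6°] cycloidal, h=12: full span → s += 12 → s = 38.0000
seg 3 [214.6°–317.8°] uniform, h=9: full span → s += 9 → s = 47.0000
seg 4 [317.8°–360°] cycloidal, h=8: θ=357.5° here. β=39.7, B=42.2. 8·(0.9408 − sin(2π·0.9408)/(2π)) = 7.9891 → s = 54.9891
radial distance = base radius + s = 25 + 54.9891 = 79.9891

79.9891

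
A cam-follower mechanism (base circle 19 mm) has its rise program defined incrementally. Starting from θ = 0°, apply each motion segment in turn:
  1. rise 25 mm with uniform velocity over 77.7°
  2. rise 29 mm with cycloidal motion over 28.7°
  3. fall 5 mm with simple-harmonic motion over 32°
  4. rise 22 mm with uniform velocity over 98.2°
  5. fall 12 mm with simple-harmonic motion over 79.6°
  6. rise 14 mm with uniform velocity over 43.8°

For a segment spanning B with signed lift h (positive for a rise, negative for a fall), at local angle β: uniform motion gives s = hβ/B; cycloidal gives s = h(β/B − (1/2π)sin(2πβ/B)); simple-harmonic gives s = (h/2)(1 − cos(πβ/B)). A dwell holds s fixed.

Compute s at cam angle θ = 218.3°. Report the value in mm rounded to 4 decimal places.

seg 1 [0°–77.7°] uniform, h=25: full span → s += 25 → s = 25.0000
seg 2 [77.7°–106.4°] cycloidal, h=29: full span → s += 29 → s = 54.0000
seg 3 [106.4°–138.4°] simple-harmonic, h=-5: full span → s += -5 → s = 49.0000
seg 4 [138.4°–236.6°] uniform, h=22: θ=218.3° here. β=79.9, B=98.2. 22·79.9/98.2 = 17.9002 → s = 66.9002

66.9002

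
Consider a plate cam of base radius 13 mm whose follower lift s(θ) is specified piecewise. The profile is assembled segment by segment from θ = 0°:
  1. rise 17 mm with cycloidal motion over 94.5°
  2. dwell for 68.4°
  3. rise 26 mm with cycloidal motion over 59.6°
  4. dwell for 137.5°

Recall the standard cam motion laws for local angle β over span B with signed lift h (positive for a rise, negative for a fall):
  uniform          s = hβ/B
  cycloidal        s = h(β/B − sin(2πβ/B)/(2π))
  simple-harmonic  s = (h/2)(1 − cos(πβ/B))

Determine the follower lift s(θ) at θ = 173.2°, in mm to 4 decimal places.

seg 1 [0°–94.5°] cycloidal, h=17: full span → s += 17 → s = 17.0000
seg 2 [94.5°–162.9°] dwell: s stays 17.0000
seg 3 [162.9°–222.5°] cycloidal, h=26: θ=173.2° here. β=10.3, B=59.6. 26·(0.1728 − sin(2π·0.1728)/(2π)) = 0.8324 → s = 17.8324

17.8324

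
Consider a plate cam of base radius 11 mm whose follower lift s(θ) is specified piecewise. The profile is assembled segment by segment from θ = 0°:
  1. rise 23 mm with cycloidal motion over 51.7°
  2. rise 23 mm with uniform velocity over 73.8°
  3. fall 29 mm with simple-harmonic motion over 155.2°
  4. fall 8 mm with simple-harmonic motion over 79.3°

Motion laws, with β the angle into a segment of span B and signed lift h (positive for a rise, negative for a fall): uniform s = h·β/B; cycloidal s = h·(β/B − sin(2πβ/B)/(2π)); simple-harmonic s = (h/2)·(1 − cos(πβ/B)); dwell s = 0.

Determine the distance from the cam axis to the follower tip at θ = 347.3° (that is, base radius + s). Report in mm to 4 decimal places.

seg 1 [0°–51.7°] cycloidal, h=23: full span → s += 23 → s = 23.0000
seg 2 [51.7°–125.5°] uniform, h=23: full span → s += 23 → s = 46.0000
seg 3 [125.5°–280.7°] simple-harmonic, h=-29: full span → s += -29 → s = 17.0000
seg 4 [280.7°–360°] simple-harmonic, h=-8: θ=347.3° here. β=66.6, B=79.3. -8/2·(1 − cos(π·0.8398)) = -7.5043 → s = 9.4957
radial distance = base radius + s = 11 + 9.4957 = 20.4957

20.4957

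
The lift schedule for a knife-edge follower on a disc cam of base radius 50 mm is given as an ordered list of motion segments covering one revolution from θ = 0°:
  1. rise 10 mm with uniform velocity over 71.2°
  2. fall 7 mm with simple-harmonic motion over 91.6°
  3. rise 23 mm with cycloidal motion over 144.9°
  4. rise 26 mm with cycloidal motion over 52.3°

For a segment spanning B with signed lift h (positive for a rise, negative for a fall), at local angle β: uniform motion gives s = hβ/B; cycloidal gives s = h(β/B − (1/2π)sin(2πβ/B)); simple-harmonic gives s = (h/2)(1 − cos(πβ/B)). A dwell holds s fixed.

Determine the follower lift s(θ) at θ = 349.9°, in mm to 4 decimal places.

seg 1 [0°–71.2°] uniform, h=10: full span → s += 10 → s = 10.0000
seg 2 [71.2°–162.8°] simple-harmonic, h=-7: full span → s += -7 → s = 3.0000
seg 3 [162.8°–307.7°] cycloidal, h=23: full span → s += 23 → s = 26.0000
seg 4 [307.7°–360°] cycloidal, h=26: θ=349.9° here. β=42.2, B=52.3. 26·(0.8069 − sin(2π·0.8069)/(2π)) = 24.8555 → s = 50.8555

50.8555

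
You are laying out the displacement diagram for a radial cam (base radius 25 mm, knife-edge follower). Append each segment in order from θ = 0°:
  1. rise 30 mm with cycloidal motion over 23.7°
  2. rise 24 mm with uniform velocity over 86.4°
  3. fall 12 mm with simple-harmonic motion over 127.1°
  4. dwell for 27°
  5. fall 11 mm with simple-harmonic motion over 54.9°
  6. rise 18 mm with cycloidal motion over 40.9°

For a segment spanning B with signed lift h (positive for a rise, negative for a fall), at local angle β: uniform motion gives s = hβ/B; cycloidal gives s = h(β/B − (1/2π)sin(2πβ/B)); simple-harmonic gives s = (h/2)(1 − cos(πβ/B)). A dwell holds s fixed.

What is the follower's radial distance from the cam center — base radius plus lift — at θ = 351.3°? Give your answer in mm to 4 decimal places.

seg 1 [0°–23.7°] cycloidal, h=30: full span → s += 30 → s = 30.0000
seg 2 [23.7°–110.1°] uniform, h=24: full span → s += 24 → s = 54.0000
seg 3 [110.1°–237.2°] simple-harmonic, h=-12: full span → s += -12 → s = 42.0000
seg 4 [237.2°–264.2°] dwell: s stays 42.0000
seg 5 [264.2°–319.1°] simple-harmonic, h=-11: full span → s += -11 → s = 31.0000
seg 6 [319.1°–360°] cycloidal, h=18: θ=351.3° here. β=32.2, B=40.9. 18·(0.7873 − sin(2π·0.7873)/(2π)) = 16.9577 → s = 47.9577
radial distance = base radius + s = 25 + 47.9577 = 72.9577

72.9577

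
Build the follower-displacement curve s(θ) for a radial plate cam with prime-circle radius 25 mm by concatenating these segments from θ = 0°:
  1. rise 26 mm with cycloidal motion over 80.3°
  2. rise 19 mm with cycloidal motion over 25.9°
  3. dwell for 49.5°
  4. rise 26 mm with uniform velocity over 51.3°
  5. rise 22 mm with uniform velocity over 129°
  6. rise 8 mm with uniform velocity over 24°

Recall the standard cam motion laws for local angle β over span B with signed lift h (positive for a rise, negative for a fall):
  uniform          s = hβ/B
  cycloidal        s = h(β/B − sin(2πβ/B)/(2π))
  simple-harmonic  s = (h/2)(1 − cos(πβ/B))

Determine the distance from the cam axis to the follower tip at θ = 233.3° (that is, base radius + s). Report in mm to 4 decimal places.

seg 1 [0°–80.3°] cycloidal, h=26: full span → s += 26 → s = 26.0000
seg 2 [80.3°–106.2°] cycloidal, h=19: full span → s += 19 → s = 45.0000
seg 3 [106.2°–155.7°] dwell: s stays 45.0000
seg 4 [155.7°–207°] uniform, h=26: full span → s += 26 → s = 71.0000
seg 5 [207°–336°] uniform, h=22: θ=233.3° here. β=26.3, B=129. 22·26.3/129 = 4.4853 → s = 75.4853
radial distance = base radius + s = 25 + 75.4853 = 100.4853

100.4853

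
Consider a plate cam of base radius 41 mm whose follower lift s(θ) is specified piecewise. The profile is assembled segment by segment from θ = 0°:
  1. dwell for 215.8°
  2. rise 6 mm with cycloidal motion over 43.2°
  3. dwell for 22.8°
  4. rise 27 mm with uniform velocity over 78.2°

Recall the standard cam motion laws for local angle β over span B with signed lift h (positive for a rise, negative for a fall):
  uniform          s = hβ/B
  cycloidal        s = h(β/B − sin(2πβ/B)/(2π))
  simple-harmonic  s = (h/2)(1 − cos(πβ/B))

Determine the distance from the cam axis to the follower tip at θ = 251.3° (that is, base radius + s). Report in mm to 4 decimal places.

seg 1 [0°–215.8°] dwell: s stays 0.0000
seg 2 [215.8°–259°] cycloidal, h=6: θ=251.3° here. β=35.5, B=43.2. 6·(0.8218 − sin(2π·0.8218)/(2π)) = 5.7901 → s = 5.7901
radial distance = base radius + s = 41 + 5.7901 = 46.7901

46.7901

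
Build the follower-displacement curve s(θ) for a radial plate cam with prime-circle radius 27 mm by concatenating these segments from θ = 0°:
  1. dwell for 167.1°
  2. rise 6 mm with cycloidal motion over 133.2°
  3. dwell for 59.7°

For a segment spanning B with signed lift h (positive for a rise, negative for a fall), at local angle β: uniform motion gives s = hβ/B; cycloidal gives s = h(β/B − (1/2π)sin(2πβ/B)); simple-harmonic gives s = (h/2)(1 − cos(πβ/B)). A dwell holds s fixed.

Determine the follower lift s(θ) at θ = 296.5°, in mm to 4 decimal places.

seg 1 [0°–167.1°] dwell: s stays 0.0000
seg 2 [167.1°–300.3°] cycloidal, h=6: θ=296.5° here. β=129.4, B=133.2. 6·(0.9715 − sin(2π·0.9715)/(2π)) = 5.9991 → s = 5.9991

5.9991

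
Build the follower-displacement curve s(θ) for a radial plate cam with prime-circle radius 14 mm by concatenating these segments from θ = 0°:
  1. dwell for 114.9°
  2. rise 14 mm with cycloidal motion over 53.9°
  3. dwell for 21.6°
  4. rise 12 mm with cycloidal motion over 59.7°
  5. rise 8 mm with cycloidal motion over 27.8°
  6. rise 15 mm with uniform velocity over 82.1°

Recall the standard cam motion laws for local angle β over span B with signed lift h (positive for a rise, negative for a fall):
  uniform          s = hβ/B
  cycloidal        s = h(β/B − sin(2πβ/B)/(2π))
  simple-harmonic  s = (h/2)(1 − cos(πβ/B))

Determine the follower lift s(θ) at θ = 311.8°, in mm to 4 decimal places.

seg 1 [0°–114.9°] dwell: s stays 0.0000
seg 2 [114.9°–168.8°] cycloidal, h=14: full span → s += 14 → s = 14.0000
seg 3 [168.8°–190.4°] dwell: s stays 14.0000
seg 4 [190.4°–250.1°] cycloidal, h=12: full span → s += 12 → s = 26.0000
seg 5 [250.1°–277.9°] cycloidal, h=8: full span → s += 8 → s = 34.0000
seg 6 [277.9°–360°] uniform, h=15: θ=311.8° here. β=33.9, B=82.1. 15·33.9/82.1 = 6.1937 → s = 40.1937

40.1937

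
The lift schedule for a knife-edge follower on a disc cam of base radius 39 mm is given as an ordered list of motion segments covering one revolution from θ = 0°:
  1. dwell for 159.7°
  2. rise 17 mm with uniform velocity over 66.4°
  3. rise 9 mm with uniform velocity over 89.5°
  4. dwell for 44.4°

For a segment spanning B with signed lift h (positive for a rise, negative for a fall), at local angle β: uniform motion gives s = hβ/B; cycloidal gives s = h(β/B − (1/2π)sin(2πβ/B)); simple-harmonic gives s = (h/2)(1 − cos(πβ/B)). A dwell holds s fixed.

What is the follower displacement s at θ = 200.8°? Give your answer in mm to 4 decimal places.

seg 1 [0°–159.7°] dwell: s stays 0.0000
seg 2 [159.7°–226.1°] uniform, h=17: θ=200.8° here. β=41.1, B=66.4. 17·41.1/66.4 = 10.5226 → s = 10.5226

10.5226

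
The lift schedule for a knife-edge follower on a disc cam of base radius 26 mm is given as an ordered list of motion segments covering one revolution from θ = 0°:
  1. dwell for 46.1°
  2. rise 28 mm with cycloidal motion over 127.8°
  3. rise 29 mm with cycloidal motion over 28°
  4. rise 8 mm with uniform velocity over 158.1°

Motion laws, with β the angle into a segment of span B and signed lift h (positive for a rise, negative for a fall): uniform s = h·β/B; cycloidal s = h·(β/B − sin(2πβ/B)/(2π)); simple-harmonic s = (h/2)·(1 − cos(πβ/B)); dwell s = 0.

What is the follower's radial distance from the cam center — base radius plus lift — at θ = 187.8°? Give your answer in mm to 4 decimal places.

seg 1 [0°–46.1°] dwell: s stays 0.0000
seg 2 [46.1°–173.9°] cycloidal, h=28: full span → s += 28 → s = 28.0000
seg 3 [173.9°–201.9°] cycloidal, h=29: θ=187.8° here. β=13.9, B=28. 29·(0.4964 − sin(2π·0.4964)/(2π)) = 14.2929 → s = 42.2929
radial distance = base radius + s = 26 + 42.2929 = 68.2929

68.2929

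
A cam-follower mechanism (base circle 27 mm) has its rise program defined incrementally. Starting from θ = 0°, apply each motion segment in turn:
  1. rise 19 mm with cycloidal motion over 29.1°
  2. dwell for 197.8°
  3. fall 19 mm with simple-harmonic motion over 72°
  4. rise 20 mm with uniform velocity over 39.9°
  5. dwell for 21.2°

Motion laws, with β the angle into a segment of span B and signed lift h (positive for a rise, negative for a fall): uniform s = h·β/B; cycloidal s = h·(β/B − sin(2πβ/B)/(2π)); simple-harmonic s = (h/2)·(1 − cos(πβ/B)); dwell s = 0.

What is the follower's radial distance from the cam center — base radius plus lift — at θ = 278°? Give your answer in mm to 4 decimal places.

seg 1 [0°–29.1°] cycloidal, h=19: full span → s += 19 → s = 19.0000
seg 2 [29.1°–226.9°] dwell: s stays 19.0000
seg 3 [226.9°–298.9°] simple-harmonic, h=-19: θ=278° here. β=51.1, B=72. -19/2·(1 − cos(π·0.7097)) = -15.3161 → s = 3.6839
radial distance = base radius + s = 27 + 3.6839 = 30.6839

30.6839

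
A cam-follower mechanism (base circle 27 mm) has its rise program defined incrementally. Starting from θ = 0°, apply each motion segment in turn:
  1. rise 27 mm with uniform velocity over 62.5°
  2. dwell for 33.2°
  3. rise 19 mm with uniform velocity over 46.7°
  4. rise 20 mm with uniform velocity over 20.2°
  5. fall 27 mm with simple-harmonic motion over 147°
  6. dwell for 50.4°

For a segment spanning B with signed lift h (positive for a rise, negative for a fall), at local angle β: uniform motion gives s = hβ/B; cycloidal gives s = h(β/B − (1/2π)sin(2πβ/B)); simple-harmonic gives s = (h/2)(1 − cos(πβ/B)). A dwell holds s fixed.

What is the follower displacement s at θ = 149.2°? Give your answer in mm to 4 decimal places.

seg 1 [0°–62.5°] uniform, h=27: full span → s += 27 → s = 27.0000
seg 2 [62.5°–95.7°] dwell: s stays 27.0000
seg 3 [95.7°–142.4°] uniform, h=19: full span → s += 19 → s = 46.0000
seg 4 [142.4°–162.6°] uniform, h=20: θ=149.2° here. β=6.8, B=20.2. 20·6.8/20.2 = 6.7327 → s = 52.7327

52.7327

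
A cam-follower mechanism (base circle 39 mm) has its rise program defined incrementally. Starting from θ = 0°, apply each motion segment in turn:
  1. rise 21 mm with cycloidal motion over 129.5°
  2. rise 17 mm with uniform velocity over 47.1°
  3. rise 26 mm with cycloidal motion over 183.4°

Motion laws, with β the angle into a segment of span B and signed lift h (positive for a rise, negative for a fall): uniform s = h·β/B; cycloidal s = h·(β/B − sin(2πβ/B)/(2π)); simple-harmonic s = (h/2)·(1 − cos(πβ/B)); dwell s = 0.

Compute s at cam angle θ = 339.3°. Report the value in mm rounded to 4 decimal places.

seg 1 [0°–129.5°] cycloidal, h=21: full span → s += 21 → s = 21.0000
seg 2 [129.5°–176.6°] uniform, h=17: full span → s += 17 → s = 38.0000
seg 3 [176.6°–360°] cycloidal, h=26: θ=339.3° here. β=162.7, B=183.4. 26·(0.8871 − sin(2π·0.8871)/(2π)) = 25.7601 → s = 63.7601

63.7601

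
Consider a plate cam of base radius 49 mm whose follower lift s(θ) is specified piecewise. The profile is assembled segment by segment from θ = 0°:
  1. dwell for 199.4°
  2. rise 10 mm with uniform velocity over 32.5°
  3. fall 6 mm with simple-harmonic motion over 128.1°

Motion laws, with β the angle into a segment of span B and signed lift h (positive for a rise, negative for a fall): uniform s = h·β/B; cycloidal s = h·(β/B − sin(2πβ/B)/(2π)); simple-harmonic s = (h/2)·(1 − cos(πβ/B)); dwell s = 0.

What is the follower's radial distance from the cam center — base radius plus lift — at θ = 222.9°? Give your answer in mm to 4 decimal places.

seg 1 [0°–199.4°] dwell: s stays 0.0000
seg 2 [199.4°–231.9°] uniform, h=10: θ=222.9° here. β=23.5, B=32.5. 10·23.5/32.5 = 7.2308 → s = 7.2308
radial distance = base radius + s = 49 + 7.2308 = 56.2308

56.2308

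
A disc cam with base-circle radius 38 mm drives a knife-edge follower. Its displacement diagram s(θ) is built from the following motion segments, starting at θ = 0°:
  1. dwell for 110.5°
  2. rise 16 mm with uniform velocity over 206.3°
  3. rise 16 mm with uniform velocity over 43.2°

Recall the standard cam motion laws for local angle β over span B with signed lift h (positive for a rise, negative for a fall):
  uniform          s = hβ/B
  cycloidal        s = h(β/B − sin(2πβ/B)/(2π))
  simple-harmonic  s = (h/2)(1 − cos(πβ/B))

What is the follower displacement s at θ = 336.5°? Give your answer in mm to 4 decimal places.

seg 1 [0°–110.5°] dwell: s stays 0.0000
seg 2 [110.5°–316.8°] uniform, h=16: full span → s += 16 → s = 16.0000
seg 3 [316.8°–360°] uniform, h=16: θ=336.5° here. β=19.7, B=43.2. 16·19.7/43.2 = 7.2963 → s = 23.2963

23.2963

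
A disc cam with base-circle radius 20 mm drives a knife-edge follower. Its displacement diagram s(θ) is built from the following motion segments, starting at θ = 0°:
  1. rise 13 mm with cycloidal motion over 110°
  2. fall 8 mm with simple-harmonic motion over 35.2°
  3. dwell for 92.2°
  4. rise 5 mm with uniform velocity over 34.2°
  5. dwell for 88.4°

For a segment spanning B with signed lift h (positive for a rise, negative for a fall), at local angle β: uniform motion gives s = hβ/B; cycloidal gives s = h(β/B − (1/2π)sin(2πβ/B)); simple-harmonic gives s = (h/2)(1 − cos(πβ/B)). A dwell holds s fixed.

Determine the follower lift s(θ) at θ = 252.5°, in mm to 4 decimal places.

seg 1 [0°–110°] cycloidal, h=13: full span → s += 13 → s = 13.0000
seg 2 [110°–145.2°] simple-harmonic, h=-8: full span → s += -8 → s = 5.0000
seg 3 [145.2°–237.4°] dwell: s stays 5.0000
seg 4 [237.4°–271.6°] uniform, h=5: θ=252.5° here. β=15.1, B=34.2. 5·15.1/34.2 = 2.2076 → s = 7.2076

7.2076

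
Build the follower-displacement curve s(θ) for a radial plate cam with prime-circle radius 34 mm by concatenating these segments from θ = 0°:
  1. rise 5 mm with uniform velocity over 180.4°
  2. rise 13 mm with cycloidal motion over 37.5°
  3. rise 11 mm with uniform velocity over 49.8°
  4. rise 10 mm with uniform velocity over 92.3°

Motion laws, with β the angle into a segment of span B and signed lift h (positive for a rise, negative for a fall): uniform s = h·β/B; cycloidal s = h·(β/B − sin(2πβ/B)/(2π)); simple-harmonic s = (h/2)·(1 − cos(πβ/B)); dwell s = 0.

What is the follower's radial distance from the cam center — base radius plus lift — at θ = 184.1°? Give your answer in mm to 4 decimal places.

seg 1 [0°–180.4°] uniform, h=5: full span → s += 5 → s = 5.0000
seg 2 [180.4°–217.9°] cycloidal, h=13: θ=184.1° here. β=3.7, B=37.5. 13·(0.0987 − sin(2π·0.0987)/(2π)) = 0.0806 → s = 5.0806
radial distance = base radius + s = 34 + 5.0806 = 39.0806

39.0806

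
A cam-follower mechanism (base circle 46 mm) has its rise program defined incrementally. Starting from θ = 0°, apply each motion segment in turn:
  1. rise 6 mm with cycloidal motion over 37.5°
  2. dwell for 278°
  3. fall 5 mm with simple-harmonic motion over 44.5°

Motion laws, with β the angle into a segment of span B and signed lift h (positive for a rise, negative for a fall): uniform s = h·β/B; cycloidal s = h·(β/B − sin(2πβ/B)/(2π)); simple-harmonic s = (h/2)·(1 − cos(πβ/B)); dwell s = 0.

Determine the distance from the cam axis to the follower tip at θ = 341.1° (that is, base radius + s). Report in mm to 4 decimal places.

seg 1 [0°–37.5°] cycloidal, h=6: full span → s += 6 → s = 6.0000
seg 2 [37.5°–315.5°] dwell: s stays 6.0000
seg 3 [315.5°–360°] simple-harmonic, h=-5: θ=341.1° here. β=25.6, B=44.5. -5/2·(1 − cos(π·0.5753)) = -3.0858 → s = 2.9142
radial distance = base radius + s = 46 + 2.9142 = 48.9142

48.9142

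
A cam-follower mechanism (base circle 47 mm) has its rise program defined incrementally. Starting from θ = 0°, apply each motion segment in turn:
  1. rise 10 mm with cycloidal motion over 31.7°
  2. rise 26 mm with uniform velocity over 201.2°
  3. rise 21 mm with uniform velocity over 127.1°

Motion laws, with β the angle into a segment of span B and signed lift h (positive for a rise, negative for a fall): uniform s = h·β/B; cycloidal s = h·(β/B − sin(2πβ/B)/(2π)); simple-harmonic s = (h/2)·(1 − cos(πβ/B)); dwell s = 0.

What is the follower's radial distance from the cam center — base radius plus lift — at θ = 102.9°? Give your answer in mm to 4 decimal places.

seg 1 [0°–31.7°] cycloidal, h=10: full span → s += 10 → s = 10.0000
seg 2 [31.7°–232.9°] uniform, h=26: θ=102.9° here. β=71.2, B=201.2. 26·71.2/201.2 = 9.2008 → s = 19.2008
radial distance = base radius + s = 47 + 19.2008 = 66.2008

66.2008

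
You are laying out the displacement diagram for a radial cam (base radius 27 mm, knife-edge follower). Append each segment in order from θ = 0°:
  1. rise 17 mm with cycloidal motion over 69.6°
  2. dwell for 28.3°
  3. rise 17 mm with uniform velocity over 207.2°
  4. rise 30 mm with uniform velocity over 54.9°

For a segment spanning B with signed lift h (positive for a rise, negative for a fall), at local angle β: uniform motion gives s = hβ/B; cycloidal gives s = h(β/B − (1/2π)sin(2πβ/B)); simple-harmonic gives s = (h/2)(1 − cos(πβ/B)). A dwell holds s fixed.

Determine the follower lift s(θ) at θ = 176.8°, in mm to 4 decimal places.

seg 1 [0°–69.6°] cycloidal, h=17: full span → s += 17 → s = 17.0000
seg 2 [69.6°–97.9°] dwell: s stays 17.0000
seg 3 [97.9°–305.1°] uniform, h=17: θ=176.8° here. β=78.9, B=207.2. 17·78.9/207.2 = 6.4735 → s = 23.4735

23.4735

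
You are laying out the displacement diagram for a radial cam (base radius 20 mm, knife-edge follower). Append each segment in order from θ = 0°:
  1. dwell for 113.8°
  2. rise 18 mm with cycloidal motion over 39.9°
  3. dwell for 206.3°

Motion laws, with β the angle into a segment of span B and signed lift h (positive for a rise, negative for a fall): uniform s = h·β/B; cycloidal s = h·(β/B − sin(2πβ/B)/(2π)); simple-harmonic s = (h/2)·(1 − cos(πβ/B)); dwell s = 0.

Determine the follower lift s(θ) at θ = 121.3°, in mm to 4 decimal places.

seg 1 [0°–113.8°] dwell: s stays 0.0000
seg 2 [113.8°–153.7°] cycloidal, h=18: θ=121.3° here. β=7.5, B=39.9. 18·(0.1880 − sin(2π·0.1880)/(2π)) = 0.7335 → s = 0.7335

0.7335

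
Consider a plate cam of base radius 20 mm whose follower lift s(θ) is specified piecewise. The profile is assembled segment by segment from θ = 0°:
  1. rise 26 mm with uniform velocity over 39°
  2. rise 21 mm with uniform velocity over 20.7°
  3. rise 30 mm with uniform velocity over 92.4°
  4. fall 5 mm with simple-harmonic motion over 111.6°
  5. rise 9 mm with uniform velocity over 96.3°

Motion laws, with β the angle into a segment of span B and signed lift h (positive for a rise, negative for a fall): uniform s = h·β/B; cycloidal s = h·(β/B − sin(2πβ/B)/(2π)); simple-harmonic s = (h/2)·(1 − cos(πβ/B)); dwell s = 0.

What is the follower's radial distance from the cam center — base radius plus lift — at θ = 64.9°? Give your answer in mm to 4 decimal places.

seg 1 [0°–39°] uniform, h=26: full span → s += 26 → s = 26.0000
seg 2 [39°–59.7°] uniform, h=21: full span → s += 21 → s = 47.0000
seg 3 [59.7°–152.1°] uniform, h=30: θ=64.9° here. β=5.2, B=92.4. 30·5.2/92.4 = 1.6883 → s = 48.6883
radial distance = base radius + s = 20 + 48.6883 = 68.6883

68.6883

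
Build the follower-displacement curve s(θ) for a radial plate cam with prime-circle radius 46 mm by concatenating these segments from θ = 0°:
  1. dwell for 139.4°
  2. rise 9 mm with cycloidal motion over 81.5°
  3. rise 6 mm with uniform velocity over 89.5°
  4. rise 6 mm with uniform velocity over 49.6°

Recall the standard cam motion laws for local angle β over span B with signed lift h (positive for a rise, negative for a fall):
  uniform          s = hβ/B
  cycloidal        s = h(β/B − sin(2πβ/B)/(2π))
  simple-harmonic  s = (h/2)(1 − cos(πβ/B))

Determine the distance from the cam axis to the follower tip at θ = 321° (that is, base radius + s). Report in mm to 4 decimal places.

seg 1 [0°–139.4°] dwell: s stays 0.0000
seg 2 [139.4°–220.9°] cycloidal, h=9: full span → s += 9 → s = 9.0000
seg 3 [220.9°–310.4°] uniform, h=6: full span → s += 6 → s = 15.0000
seg 4 [310.4°–360°] uniform, h=6: θ=321° here. β=10.6, B=49.6. 6·10.6/49.6 = 1.2823 → s = 16.2823
radial distance = base radius + s = 46 + 16.2823 = 62.2823

62.2823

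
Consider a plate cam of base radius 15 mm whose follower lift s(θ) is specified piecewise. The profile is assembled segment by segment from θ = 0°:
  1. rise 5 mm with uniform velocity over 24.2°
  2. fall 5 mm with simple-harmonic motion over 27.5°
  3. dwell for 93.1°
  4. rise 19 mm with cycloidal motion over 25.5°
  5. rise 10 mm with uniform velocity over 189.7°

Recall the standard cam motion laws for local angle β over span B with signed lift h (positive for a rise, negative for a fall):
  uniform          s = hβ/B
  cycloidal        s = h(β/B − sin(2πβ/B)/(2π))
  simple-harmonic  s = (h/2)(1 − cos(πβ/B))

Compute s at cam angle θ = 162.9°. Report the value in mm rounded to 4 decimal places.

seg 1 [0°–24.2°] uniform, h=5: full span → s += 5 → s = 5.0000
seg 2 [24.2°–51.7°] simple-harmonic, h=-5: full span → s += -5 → s = 0.0000
seg 3 [51.7°–144.8°] dwell: s stays 0.0000
seg 4 [144.8°–170.3°] cycloidal, h=19: θ=162.9° here. β=18.1, B=25.5. 19·(0.7098 − sin(2π·0.7098)/(2π)) = 16.4143 → s = 16.4143

16.4143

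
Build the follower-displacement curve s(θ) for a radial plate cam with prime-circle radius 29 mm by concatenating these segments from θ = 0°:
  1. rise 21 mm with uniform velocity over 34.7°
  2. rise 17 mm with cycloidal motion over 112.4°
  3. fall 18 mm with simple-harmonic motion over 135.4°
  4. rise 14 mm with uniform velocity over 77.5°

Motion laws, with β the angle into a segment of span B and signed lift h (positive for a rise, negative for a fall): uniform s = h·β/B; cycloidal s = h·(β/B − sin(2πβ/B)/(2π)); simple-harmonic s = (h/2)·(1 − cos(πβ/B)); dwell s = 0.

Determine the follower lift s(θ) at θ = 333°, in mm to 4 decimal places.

seg 1 [0°–34.7°] uniform, h=21: full span → s += 21 → s = 21.0000
seg 2 [34.7°–147.1°] cycloidal, h=17: full span → s += 17 → s = 38.0000
seg 3 [147.1°–282.5°] simple-harmonic, h=-18: full span → s += -18 → s = 20.0000
seg 4 [282.5°–360°] uniform, h=14: θ=333° here. β=50.5, B=77.5. 14·50.5/77.5 = 9.1226 → s = 29.1226

29.1226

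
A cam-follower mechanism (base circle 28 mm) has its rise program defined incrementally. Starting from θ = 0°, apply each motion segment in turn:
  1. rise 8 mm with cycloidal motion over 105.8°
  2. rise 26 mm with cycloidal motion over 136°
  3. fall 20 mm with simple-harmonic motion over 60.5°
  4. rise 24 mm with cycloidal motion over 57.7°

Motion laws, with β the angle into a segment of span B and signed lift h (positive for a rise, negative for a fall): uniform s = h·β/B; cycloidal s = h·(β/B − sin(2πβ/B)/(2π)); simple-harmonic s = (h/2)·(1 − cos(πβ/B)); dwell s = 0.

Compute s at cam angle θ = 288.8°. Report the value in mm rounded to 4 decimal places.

seg 1 [0°–105.8°] cycloidal, h=8: full span → s += 8 → s = 8.0000
seg 2 [105.8°–241.8°] cycloidal, h=26: full span → s += 26 → s = 34.0000
seg 3 [241.8°–302.3°] simple-harmonic, h=-20: θ=288.8° here. β=47, B=60.5. -20/2·(1 − cos(π·0.7769)) = -17.6419 → s = 16.3581

16.3581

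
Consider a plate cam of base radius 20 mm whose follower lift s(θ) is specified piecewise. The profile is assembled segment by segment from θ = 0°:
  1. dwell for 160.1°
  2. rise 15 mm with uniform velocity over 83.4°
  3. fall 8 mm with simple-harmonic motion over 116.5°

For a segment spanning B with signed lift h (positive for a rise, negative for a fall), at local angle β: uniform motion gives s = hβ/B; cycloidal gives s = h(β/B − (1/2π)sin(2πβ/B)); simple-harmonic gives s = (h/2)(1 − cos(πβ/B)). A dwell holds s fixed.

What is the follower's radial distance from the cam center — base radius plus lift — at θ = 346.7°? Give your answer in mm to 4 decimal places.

seg 1 [0°–160.1°] dwell: s stays 0.0000
seg 2 [160.1°–243.5°] uniform, h=15: full span → s += 15 → s = 15.0000
seg 3 [243.5°–360°] simple-harmonic, h=-8: θ=346.7° here. β=103.2, B=116.5. -8/2·(1 − cos(π·0.8858)) = -7.7455 → s = 7.2545
radial distance = base radius + s = 20 + 7.2545 = 27.2545

27.2545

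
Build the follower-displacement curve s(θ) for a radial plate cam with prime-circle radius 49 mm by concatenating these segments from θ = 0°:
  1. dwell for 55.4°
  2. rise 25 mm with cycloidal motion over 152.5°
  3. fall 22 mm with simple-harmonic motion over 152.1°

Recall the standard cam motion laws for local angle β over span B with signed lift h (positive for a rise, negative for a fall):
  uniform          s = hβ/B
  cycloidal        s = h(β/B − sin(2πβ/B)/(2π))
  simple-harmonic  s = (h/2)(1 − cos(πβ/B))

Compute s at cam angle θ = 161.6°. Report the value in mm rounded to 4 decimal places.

seg 1 [0°–55.4°] dwell: s stays 0.0000
seg 2 [55.4°–207.9°] cycloidal, h=25: θ=161.6° here. β=106.2, B=152.5. 25·(0.6964 − sin(2π·0.6964)/(2π)) = 21.1651 → s = 21.1651

21.1651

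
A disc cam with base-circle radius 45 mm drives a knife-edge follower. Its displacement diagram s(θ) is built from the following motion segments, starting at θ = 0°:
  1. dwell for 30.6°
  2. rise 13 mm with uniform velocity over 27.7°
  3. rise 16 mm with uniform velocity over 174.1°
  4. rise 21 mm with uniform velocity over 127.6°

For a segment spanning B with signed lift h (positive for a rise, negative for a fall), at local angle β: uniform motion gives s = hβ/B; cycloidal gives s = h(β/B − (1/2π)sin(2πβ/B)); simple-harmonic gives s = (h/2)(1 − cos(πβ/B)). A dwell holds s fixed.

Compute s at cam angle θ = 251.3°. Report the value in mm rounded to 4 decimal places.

seg 1 [0°–30.6°] dwell: s stays 0.0000
seg 2 [30.6°–58.3°] uniform, h=13: full span → s += 13 → s = 13.0000
seg 3 [58.3°–232.4°] uniform, h=16: full span → s += 16 → s = 29.0000
seg 4 [232.4°–360°] uniform, h=21: θ=251.3° here. β=18.9, B=127.6. 21·18.9/127.6 = 3.1105 → s = 32.1105

32.1105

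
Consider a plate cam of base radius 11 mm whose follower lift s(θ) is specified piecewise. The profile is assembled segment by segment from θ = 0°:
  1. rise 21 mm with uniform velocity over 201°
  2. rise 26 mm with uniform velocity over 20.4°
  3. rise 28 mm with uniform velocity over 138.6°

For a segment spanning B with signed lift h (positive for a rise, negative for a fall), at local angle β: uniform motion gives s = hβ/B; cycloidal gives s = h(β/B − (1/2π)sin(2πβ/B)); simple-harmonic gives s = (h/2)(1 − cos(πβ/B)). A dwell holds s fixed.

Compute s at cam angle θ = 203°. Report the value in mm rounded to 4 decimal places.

seg 1 [0°–201°] uniform, h=21: full span → s += 21 → s = 21.0000
seg 2 [201°–221.4°] uniform, h=26: θ=203° here. β=2, B=20.4. 26·2/20.4 = 2.5490 → s = 23.5490

23.5490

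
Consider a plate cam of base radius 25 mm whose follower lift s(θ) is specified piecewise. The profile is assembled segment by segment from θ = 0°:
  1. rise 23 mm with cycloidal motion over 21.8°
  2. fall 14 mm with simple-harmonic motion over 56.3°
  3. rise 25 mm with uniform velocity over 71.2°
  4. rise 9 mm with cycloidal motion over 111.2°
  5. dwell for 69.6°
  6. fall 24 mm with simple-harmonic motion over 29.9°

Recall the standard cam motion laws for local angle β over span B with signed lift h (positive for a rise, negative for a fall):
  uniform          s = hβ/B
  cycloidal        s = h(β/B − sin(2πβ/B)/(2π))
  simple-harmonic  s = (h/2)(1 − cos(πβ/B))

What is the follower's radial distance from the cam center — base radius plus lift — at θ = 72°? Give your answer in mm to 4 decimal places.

seg 1 [0°–21.8°] cycloidal, h=23: full span → s += 23 → s = 23.0000
seg 2 [21.8°–78.1°] simple-harmonic, h=-14: θ=72° here. β=50.2, B=56.3. -14/2·(1 − cos(π·0.8917)) = -13.5984 → s = 9.4016
radial distance = base radius + s = 25 + 9.4016 = 34.4016

34.4016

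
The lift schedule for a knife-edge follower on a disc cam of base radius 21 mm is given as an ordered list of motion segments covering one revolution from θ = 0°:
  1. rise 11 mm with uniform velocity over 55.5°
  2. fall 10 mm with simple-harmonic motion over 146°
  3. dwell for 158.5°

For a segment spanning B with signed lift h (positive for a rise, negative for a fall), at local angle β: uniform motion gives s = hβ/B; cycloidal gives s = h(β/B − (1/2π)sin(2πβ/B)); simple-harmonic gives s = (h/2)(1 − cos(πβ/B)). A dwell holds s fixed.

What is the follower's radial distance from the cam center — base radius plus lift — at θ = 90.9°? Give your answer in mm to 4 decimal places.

seg 1 [0°–55.5°] uniform, h=11: full span → s += 11 → s = 11.0000
seg 2 [55.5°–201.5°] simple-harmonic, h=-10: θ=90.9° here. β=35.4, B=146. -10/2·(1 − cos(π·0.2425)) = -1.3818 → s = 9.6182
radial distance = base radius + s = 21 + 9.6182 = 30.6182

30.6182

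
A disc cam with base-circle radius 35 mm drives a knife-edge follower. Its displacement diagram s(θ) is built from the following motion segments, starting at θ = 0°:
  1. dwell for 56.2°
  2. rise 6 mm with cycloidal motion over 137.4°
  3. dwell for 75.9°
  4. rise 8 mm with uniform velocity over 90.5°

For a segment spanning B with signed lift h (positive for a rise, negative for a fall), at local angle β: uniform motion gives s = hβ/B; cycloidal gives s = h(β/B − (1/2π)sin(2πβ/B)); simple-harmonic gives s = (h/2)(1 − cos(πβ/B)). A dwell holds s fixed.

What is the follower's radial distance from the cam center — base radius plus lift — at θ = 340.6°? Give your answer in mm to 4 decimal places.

seg 1 [0°–56.2°] dwell: s stays 0.0000
seg 2 [56.2°–193.6°] cycloidal, h=6: full span → s += 6 → s = 6.0000
seg 3 [193.6°–269.5°] dwell: s stays 6.0000
seg 4 [269.5°–360°] uniform, h=8: θ=340.6° here. β=71.1, B=90.5. 8·71.1/90.5 = 6.2851 → s = 12.2851
radial distance = base radius + s = 35 + 12.2851 = 47.2851

47.2851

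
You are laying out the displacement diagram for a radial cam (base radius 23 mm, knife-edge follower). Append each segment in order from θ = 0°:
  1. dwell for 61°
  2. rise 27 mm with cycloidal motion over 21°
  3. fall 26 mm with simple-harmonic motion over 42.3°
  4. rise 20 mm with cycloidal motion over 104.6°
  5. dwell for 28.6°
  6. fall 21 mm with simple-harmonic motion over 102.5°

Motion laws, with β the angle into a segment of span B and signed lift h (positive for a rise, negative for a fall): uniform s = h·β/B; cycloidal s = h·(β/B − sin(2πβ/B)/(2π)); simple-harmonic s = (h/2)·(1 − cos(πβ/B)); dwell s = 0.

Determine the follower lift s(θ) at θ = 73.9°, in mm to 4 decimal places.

seg 1 [0°–61°] dwell: s stays 0.0000
seg 2 [61°–82°] cycloidal, h=27: θ=73.9° here. β=12.9, B=21. 27·(0.6143 − sin(2π·0.6143)/(2π)) = 19.4130 → s = 19.4130

19.4130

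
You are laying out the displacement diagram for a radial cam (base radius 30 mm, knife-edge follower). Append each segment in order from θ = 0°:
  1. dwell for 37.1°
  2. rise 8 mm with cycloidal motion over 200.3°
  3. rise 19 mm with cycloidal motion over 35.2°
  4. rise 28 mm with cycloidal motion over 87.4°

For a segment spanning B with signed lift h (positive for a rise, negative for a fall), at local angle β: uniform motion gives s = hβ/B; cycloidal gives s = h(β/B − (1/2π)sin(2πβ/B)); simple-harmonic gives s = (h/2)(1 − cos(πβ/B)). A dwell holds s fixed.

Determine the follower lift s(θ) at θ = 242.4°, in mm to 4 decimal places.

seg 1 [0°–37.1°] dwell: s stays 0.0000
seg 2 [37.1°–237.4°] cycloidal, h=8: full span → s += 8 → s = 8.0000
seg 3 [237.4°–272.6°] cycloidal, h=19: θ=242.4° here. β=5, B=35.2. 19·(0.1420 − sin(2π·0.1420)/(2π)) = 0.3443 → s = 8.3443

8.3443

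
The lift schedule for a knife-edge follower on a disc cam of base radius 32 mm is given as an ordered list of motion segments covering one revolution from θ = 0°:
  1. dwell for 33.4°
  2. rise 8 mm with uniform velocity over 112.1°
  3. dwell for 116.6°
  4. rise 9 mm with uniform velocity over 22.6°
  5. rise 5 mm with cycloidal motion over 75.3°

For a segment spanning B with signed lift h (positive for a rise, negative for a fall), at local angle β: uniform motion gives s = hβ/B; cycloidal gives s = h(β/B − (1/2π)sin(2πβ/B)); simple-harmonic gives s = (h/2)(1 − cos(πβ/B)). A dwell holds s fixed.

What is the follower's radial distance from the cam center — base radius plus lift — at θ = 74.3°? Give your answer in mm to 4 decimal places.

seg 1 [0°–33.4°] dwell: s stays 0.0000
seg 2 [33.4°–145.5°] uniform, h=8: θ=74.3° here. β=40.9, B=112.1. 8·40.9/112.1 = 2.9188 → s = 2.9188
radial distance = base radius + s = 32 + 2.9188 = 34.9188

34.9188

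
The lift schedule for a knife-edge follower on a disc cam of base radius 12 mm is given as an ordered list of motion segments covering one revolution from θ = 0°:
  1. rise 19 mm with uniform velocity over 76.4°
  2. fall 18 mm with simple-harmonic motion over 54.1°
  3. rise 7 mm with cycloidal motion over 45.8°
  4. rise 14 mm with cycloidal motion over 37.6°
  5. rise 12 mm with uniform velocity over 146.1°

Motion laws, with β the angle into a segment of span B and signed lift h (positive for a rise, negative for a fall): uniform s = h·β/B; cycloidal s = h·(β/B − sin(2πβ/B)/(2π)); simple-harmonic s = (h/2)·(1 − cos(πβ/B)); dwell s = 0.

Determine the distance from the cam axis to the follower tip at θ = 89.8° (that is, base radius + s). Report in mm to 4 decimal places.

seg 1 [0°–76.4°] uniform, h=19: full span → s += 19 → s = 19.0000
seg 2 [76.4°–130.5°] simple-harmonic, h=-18: θ=89.8° here. β=13.4, B=54.1. -18/2·(1 − cos(π·0.2477)) = -2.5900 → s = 16.4100
radial distance = base radius + s = 12 + 16.4100 = 28.4100

28.4100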